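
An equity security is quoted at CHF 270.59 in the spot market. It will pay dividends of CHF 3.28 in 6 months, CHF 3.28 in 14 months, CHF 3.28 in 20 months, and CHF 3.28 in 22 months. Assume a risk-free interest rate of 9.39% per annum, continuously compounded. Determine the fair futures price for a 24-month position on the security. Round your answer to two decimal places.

PV(dividends) I = 3.28·e^(−0.0939·6/12) + 3.28·e^(−0.0939·14/12) + 3.28·e^(−0.0939·20/12) + 3.28·e^(−0.0939·22/12)
I = 3.1296 + 2.9397 + 2.8048 + 2.7613 = 11.6354
F = (S − I)·e^(rT) = (270.59 − 11.6354) · e^(0.0939·24/12)
= 258.9546 · e^0.187800 = 258.9546 × 1.206592 = CHF 312.45

CHF 312.45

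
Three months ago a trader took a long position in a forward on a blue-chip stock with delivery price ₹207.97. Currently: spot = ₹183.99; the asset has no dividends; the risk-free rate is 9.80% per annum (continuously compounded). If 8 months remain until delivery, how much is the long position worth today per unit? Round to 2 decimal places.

Current fair forward for the remaining 8 months: F = S·e^(r·T), r = 0.0980
F = 183.99 · e^(0.0980 × 8/12) = 183.99 × 1.067515 = 196.4121
Value of long forward = (F − K)·e^(−rT) = (196.4121 − 207.97) · e^(−0.0980·8/12)
= -11.5579 × 0.936755 = -10.83

-₹10.83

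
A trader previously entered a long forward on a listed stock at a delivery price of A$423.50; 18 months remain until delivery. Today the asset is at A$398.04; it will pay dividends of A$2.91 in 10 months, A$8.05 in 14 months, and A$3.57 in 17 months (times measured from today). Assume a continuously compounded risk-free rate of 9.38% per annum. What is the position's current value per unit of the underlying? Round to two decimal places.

PV(remaining dividends) I = 2.91·e^(−0.0938·10/12) + 8.05·e^(−0.0938·14/12) + 3.57·e^(−0.0938·17/12) = 13.0325
Current forward F = (S − I)·e^(rT) = (398.04 − 13.0325)·e^(0.0938·18/12) = 385.0075 × 1.151079 = 443.1740
Value (long) = (F − K)·e^(−rT) = (443.1740 − 423.50) × 0.868750 = 17.0918
Value = A$17.09

A$17.09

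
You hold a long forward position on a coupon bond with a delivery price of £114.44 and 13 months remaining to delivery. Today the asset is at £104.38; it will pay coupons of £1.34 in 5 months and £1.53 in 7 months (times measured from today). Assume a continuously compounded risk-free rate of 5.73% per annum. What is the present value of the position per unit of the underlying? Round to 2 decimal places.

-£5.96

PV(remaining coupons) I = 1.34·e^(−0.0573·5/12) + 1.53·e^(−0.0573·7/12) = 2.7881
Current forward F = (S − I)·e^(rT) = (104.38 − 2.7881)·e^(0.0573·13/12) = 101.5919 × 1.064042 = 108.0980
Value (long) = (F − K)·e^(−rT) = (108.0980 − 114.44) × 0.939812 = -5.9603
Value = -£5.96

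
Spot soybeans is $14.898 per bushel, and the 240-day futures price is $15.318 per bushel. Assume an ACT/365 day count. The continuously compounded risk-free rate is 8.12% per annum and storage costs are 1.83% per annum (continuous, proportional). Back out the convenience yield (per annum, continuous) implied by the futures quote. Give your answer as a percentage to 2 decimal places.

F = S·e^((r+u−y)T) ⇒ (r+u−y) = ln(F/S)/T
ln(15.318/14.898) = 0.027802; /T ⇒ 0.042282
y = r + u − ln(F/S)/T = 0.0812 + 0.0183 − 0.042282 = 0.057218
y = 5.72%

5.72%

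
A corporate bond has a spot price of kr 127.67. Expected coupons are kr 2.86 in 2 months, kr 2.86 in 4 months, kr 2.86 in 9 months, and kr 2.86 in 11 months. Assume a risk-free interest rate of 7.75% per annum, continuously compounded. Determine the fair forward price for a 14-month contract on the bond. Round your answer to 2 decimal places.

kr 127.74

PV(coupons) I = 2.86·e^(−0.0775·2/12) + 2.86·e^(−0.0775·4/12) + 2.86·e^(−0.0775·9/12) + 2.86·e^(−0.0775·11/12)
I = 2.8233 + 2.7871 + 2.6985 + 2.6639 = 10.9728
F = (S − I)·e^(rT) = (127.67 − 10.9728) · e^(0.0775·14/12)
= 116.6972 · e^0.090417 = 116.6972 × 1.094631 = kr 127.74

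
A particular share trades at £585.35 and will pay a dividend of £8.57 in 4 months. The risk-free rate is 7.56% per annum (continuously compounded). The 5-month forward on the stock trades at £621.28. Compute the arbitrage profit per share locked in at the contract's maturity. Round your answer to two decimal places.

PV(dividends) I = 8.57·e^(−0.0756·4/12) = 8.3567
Fair forward F* = (S − I)·e^(rT) = (585.35 − 8.3567)·e^0.031500 = 576.9933 × 1.032001 = 595.4577
Market £621.28 > fair 595.4577: forward overpriced → cash-and-carry (borrow at r, buy the stock and collect the dividends, short the forward).
Profit at T = |F_mkt − F*| = |621.28 − 595.4577| = £25.82 per share

£25.82 per share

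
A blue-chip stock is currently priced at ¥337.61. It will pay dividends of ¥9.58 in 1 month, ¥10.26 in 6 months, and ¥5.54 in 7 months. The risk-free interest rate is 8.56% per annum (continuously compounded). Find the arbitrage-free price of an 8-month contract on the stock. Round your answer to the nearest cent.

¥331.38

PV(dividends) I = 9.58·e^(−0.0856·1/12) + 10.26·e^(−0.0856·6/12) + 5.54·e^(−0.0856·7/12)
I = 9.5119 + 9.8301 + 5.2702 = 24.6122
F = (S − I)·e^(rT) = (337.61 − 24.6122) · e^(0.0856·8/12)
= 312.9978 · e^0.057067 = 312.9978 × 1.058727 = ¥331.38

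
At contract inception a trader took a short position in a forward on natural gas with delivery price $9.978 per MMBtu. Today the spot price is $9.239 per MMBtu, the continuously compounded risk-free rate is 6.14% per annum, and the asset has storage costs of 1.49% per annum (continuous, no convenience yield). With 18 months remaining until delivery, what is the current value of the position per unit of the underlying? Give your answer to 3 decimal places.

Current fair forward for the remaining 18 months: F = S·e^((r + u)·T), (r + u) = 0.0614 + 0.0149 = 0.0763
F = 9.239 · e^(0.0763 × 18/12) = 9.239 × 1.121257 = 10.3593
Value of long forward = (F − K)·e^(−rT) = (10.3593 − 9.978) · e^(−0.0614·18/12)
= 0.3813 × 0.912014 = 0.348
Short position value = −(long value) = -$0.348

-$0.348 per MMBtu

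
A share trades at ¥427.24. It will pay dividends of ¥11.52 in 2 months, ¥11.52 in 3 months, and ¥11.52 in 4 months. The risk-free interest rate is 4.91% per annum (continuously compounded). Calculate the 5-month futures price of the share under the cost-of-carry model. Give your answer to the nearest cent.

¥401.23

PV(dividends) I = 11.52·e^(−0.0491·2/12) + 11.52·e^(−0.0491·3/12) + 11.52·e^(−0.0491·4/12)
I = 11.4261 + 11.3795 + 11.3330 = 34.1386
F = (S − I)·e^(rT) = (427.24 − 34.1386) · e^(0.0491·5/12)
= 393.1014 · e^0.020458 = 393.1014 × 1.020669 = ¥401.23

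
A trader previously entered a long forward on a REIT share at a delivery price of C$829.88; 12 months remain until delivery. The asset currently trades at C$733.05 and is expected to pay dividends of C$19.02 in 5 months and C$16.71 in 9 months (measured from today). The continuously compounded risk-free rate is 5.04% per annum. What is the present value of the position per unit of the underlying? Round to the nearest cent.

-C$90.76

PV(remaining dividends) I = 19.02·e^(−0.0504·5/12) + 16.71·e^(−0.0504·9/12) = 34.7149
Current forward F = (S − I)·e^(rT) = (733.05 − 34.7149)·e^(0.0504·12/12) = 698.3351 × 1.051692 = 734.4334
Value (long) = (F − K)·e^(−rT) = (734.4334 − 829.88) × 0.950849 = -90.7553
Value = -C$90.76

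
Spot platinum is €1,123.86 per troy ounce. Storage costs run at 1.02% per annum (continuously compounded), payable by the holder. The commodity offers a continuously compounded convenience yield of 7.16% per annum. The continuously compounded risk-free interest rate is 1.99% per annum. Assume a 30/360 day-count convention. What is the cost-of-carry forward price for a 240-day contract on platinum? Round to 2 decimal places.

Net carry = r + u − y = 0.0199 + 0.0102 − 0.0716 = -0.0415
F = S·e^((r+u−y)T) = 1123.86 · e^(-0.0415 × 240/360) = 1123.86 · e^-0.02766667
= 1123.86 × 0.97271255 = €1,093.19 per troy ounce

€1,093.19 per troy ounce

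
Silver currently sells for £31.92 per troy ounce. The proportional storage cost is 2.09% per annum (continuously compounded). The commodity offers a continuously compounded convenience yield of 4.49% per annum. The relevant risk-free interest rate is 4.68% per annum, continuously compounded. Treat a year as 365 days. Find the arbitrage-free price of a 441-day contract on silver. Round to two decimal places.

Net carry = r + u − y = 0.0468 + 0.0209 − 0.0449 = 0.0228
F = S·e^((r+u−y)T) = 31.92 · e^(0.0228 × 441/365) = 31.92 · e^0.027547
= 31.92 × 1.027930 = £32.81 per troy ounce

£32.81 per troy ounce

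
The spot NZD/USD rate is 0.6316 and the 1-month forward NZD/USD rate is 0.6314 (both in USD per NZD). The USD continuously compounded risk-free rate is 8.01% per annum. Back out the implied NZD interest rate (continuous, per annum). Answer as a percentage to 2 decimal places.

F = S·e^((r_USD − r_NZD)T) ⇒ r_NZD = r_USD − ln(F/S)/T
ln(0.6314/0.6316) = -0.000317; /(1/12) = -0.003804
r_NZD = 0.0801 + 0.003804 = 0.083904
r_NZD = 8.39%

8.39%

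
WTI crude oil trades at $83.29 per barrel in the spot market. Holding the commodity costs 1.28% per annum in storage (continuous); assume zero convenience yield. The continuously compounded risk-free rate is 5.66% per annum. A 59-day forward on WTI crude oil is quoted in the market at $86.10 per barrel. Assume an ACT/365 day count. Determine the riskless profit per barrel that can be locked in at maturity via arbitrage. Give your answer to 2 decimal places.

$1.87 per barrel

Fair forward: F* = S·e^(carry·T), with carry = (r + u) = 0.0566 + 0.0128 = 0.0694
F* = 83.29 · e^(0.0694 × 59/365) = 83.29 · e^0.011218 = 83.29 × 1.011281 = $84.2296
Market $86.10 > fair $84.2296: forward overpriced → cash-and-carry (buy spot, short the forward).
At maturity, profit = |F_mkt − F*| = |86.10 − 84.2296| = $1.87 per barrel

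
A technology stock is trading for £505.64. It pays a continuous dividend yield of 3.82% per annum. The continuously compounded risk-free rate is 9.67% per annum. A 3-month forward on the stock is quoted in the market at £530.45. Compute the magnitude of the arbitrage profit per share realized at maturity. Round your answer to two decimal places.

Fair forward: F* = S·e^(carry·T), with carry = (r − q) = 0.0967 − 0.0382 = 0.0585
F* = 505.64 · e^(0.0585 × 3/12) = 505.64 · e^0.014625 = 505.64 × 1.014732 = £513.0891
Market £530.45 > fair £513.0891: forward overpriced → cash-and-carry (buy spot, short the forward).
At maturity, profit = |F_mkt − F*| = |530.45 − 513.0891| = £17.36 per share

£17.36 per share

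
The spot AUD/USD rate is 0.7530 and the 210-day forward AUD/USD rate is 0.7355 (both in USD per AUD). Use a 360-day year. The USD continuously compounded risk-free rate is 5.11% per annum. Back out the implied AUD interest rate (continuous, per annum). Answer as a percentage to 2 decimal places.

9.14%

F = S·e^((r_USD − r_AUD)T) ⇒ r_AUD = r_USD − ln(F/S)/T
ln(0.7355/0.7530) = -0.023515; /(210/360) = -0.040311
r_AUD = 0.0511 + 0.040311 = 0.091411
r_AUD = 9.14%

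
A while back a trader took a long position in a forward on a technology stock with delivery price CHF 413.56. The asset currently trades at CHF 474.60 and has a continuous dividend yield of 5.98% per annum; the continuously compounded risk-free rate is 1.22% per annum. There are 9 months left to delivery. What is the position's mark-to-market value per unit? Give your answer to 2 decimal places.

Current fair forward for the remaining 9 months: F = S·e^((r − q)·T), (r − q) = 0.0122 − 0.0598 = -0.0476
F = 474.60 · e^(-0.0476 × 9/12) = 474.60 × 0.964930 = 457.9558
Value of long forward = (F − K)·e^(−rT) = (457.9558 − 413.56) · e^(−0.0122·9/12)
= 44.3958 × 0.990892 = 43.99

CHF 43.99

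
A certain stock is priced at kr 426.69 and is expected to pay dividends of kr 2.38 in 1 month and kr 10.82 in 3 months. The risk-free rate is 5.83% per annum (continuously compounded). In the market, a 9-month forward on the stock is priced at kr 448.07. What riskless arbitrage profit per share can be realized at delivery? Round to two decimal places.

kr 15.92 per share

PV(dividends) I = 2.38·e^(−0.0583·1/12) + 10.82·e^(−0.0583·3/12) = 13.0319
Fair forward F* = (S − I)·e^(rT) = (426.69 − 13.0319)·e^0.043725 = 413.6581 × 1.044695 = 432.1465
Market kr 448.07 > fair 432.1465: forward overpriced → cash-and-carry (borrow at r, buy the stock and collect the dividends, short the forward).
Profit at T = |F_mkt − F*| = |448.07 − 432.1465| = kr 15.92 per share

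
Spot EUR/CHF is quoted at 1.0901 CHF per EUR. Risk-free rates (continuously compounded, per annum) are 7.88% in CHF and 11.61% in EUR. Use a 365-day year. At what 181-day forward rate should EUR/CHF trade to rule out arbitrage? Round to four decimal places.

F = S·e^((r_CHF − r_EUR)T) = 1.0901 · e^((0.0788 − 0.1161) × 181/365)
= 1.0901 · e^-0.018497 = 1.0901 × 0.981673
F = 1.0701 CHF per EUR

1.0701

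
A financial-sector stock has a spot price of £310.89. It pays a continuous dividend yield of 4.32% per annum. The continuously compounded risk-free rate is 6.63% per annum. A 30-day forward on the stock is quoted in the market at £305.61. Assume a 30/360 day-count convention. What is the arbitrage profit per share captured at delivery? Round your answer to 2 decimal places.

£5.88 per share

Fair forward: F* = S·e^(carry·T), with carry = (r − q) = 0.0663 − 0.0432 = 0.0231
F* = 310.89 · e^(0.0231 × 30/360) = 310.89 · e^0.001925 = 310.89 × 1.001927 = £311.4891
Market £305.61 < fair £311.4891: forward underpriced → reverse cash-and-carry (short spot, go long the forward).
At maturity, profit = |F_mkt − F*| = |305.61 − 311.4891| = £5.88 per share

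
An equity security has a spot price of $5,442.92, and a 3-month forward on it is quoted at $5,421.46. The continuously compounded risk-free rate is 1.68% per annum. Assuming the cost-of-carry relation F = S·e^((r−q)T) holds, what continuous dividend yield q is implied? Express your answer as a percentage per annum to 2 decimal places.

3.26%

From F = S·e^((r−q)T): (r − q) = ln(F/S)/T
ln(5421.46/5442.92) = ln(0.996057) = -0.003951
(r − q) = -0.003951 / (3/12) = -0.015804
q = r − ln(F/S)/T = 0.0168 + 0.015804 = 0.032604
q = 3.26%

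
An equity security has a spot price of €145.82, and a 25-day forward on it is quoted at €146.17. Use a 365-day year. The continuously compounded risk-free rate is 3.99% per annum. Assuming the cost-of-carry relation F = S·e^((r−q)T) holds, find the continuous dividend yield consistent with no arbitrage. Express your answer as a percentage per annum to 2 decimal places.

0.49%

From F = S·e^((r−q)T): (r − q) = ln(F/S)/T
ln(146.17/145.82) = ln(1.002400) = 0.002397
(r − q) = 0.002397 / (25/365) = 0.034996
q = r − ln(F/S)/T = 0.0399 − 0.034996 = 0.004904
q = 0.49%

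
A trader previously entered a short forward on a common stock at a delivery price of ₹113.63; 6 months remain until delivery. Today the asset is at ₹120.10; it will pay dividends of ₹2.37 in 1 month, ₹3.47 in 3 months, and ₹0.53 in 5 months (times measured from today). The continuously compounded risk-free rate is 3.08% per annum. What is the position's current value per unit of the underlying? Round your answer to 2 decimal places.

-₹1.88

PV(remaining dividends) I = 2.37·e^(−0.0308·1/12) + 3.47·e^(−0.0308·3/12) + 0.53·e^(−0.0308·5/12) = 6.3306
Current forward F = (S − I)·e^(rT) = (120.10 − 6.3306)·e^(0.0308·6/12) = 113.7694 × 1.015519 = 115.5350
Value (long) = (F − K)·e^(−rT) = (115.5350 − 113.63) × 0.984718 = 1.8759
Short position value = −(long value) = -₹1.88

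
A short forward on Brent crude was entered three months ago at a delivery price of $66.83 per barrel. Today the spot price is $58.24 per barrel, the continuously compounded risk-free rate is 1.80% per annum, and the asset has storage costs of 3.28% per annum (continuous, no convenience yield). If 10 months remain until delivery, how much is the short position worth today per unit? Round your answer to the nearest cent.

Current fair forward for the remaining 10 months: F = S·e^((r + u)·T), (r + u) = 0.0180 + 0.0328 = 0.0508
F = 58.24 · e^(0.0508 × 10/12) = 58.24 × 1.043242 = 60.7584
Value of long forward = (F − K)·e^(−rT) = (60.7584 − 66.83) · e^(−0.0180·10/12)
= -6.0716 × 0.985112 = -5.98
Short position value = −(long value) = $5.98

$5.98 per barrel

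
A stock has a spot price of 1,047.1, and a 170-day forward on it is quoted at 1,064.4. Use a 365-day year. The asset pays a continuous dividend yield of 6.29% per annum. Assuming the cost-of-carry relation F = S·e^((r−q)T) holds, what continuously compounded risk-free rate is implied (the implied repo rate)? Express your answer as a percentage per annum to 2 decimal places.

9.81%

From F = S·e^((r−q)T): (r − q) = ln(F/S)/T
ln(1064.4/1047.1) = ln(1.016522) = 0.016387
(r − q) = 0.016387 / (170/365) = 0.035184
r = ln(F/S)/T + q = 0.035184 + 0.0629 = 0.098084
r = 9.81%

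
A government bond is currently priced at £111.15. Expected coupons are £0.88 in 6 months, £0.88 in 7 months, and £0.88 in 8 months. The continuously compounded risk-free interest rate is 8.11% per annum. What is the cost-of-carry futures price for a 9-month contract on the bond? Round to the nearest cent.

£115.44

PV(coupons) I = 0.88·e^(−0.0811·6/12) + 0.88·e^(−0.0811·7/12) + 0.88·e^(−0.0811·8/12)
I = 0.8450 + 0.8393 + 0.8337 = 2.5180
F = (S − I)·e^(rT) = (111.15 − 2.5180) · e^(0.0811·9/12)
= 108.6320 · e^0.060825 = 108.6320 × 1.062713 = £115.44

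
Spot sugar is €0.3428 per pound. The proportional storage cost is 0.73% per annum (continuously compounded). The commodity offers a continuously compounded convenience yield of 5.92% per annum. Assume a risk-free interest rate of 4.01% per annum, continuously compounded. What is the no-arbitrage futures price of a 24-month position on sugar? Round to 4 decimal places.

Net carry = r + u − y = 0.0401 + 0.0073 − 0.0592 = -0.0118
F = S·e^((r+u−y)T) = 0.3428 · e^(-0.0118 × 24/12) = 0.3428 · e^-0.023600
= 0.3428 × 0.976676 = €0.3348 per pound

€0.3348 per pound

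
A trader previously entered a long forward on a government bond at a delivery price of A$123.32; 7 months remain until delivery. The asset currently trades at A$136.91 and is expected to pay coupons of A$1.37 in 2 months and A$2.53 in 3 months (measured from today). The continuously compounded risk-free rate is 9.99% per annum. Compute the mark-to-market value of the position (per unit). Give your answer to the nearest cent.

PV(remaining coupons) I = 1.37·e^(−0.0999·2/12) + 2.53·e^(−0.0999·3/12) = 3.8150
Current forward F = (S − I)·e^(rT) = (136.91 − 3.8150)·e^(0.0999·7/12) = 133.0950 × 1.060006 = 141.0815
Value (long) = (F − K)·e^(−rT) = (141.0815 − 123.32) × 0.943390 = 16.7560
Value = A$16.76

A$16.76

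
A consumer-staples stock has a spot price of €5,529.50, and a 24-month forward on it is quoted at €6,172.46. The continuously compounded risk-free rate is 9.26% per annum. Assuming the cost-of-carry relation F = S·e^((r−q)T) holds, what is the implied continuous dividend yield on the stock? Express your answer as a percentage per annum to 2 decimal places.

From F = S·e^((r−q)T): (r − q) = ln(F/S)/T
ln(6172.46/5529.50) = ln(1.116278) = 0.110000
(r − q) = 0.110000 / (24/12) = 0.055000
q = r − ln(F/S)/T = 0.0926 − 0.055000 = 0.037600
q = 3.76%

3.76%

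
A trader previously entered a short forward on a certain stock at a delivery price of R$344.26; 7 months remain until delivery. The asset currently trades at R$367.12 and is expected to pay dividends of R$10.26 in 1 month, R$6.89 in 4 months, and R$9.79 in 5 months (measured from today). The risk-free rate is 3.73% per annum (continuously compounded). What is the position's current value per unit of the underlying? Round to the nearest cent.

-R$3.60

PV(remaining dividends) I = 10.26·e^(−0.0373·1/12) + 6.89·e^(−0.0373·4/12) + 9.79·e^(−0.0373·5/12) = 26.6720
Current forward F = (S − I)·e^(rT) = (367.12 − 26.6720)·e^(0.0373·7/12) = 340.4480 × 1.021997 = 347.9368
Value (long) = (F − K)·e^(−rT) = (347.9368 − 344.26) × 0.978477 = 3.5977
Short position value = −(long value) = -R$3.60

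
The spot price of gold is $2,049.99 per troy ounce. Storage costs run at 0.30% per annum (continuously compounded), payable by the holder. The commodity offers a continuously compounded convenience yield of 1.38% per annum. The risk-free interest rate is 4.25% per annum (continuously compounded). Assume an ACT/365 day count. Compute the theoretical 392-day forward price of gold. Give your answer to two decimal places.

Net carry = r + u − y = 0.0425 + 0.0030 − 0.0138 = 0.0317
F = S·e^((r+u−y)T) = 2049.99 · e^(0.0317 × 392/365) = 2049.99 · e^0.03404493
= 2049.99 × 1.03463109 = $2,120.98 per troy ounce

$2,120.98 per troy ounce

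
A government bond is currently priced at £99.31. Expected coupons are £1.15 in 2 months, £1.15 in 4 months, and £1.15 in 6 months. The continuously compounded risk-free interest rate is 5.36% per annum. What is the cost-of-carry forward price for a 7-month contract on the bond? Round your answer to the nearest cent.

PV(coupons) I = 1.15·e^(−0.0536·2/12) + 1.15·e^(−0.0536·4/12) + 1.15·e^(−0.0536·6/12)
I = 1.1398 + 1.1296 + 1.1196 = 3.3890
F = (S − I)·e^(rT) = (99.31 − 3.3890) · e^(0.0536·7/12)
= 95.9210 · e^0.031267 = 95.9210 × 1.031761 = £98.97

£98.97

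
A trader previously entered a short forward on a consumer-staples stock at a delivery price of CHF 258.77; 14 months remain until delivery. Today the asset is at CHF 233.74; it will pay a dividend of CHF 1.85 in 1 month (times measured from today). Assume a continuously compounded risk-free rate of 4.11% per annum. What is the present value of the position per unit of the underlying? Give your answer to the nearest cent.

CHF 14.76

PV(remaining dividends) I = 1.85·e^(−0.0411·1/12) = 1.8437
Current forward F = (S − I)·e^(rT) = (233.74 − 1.8437)·e^(0.0411·14/12) = 231.8963 × 1.049118 = 243.2866
Value (long) = (F − K)·e^(−rT) = (243.2866 − 258.77) × 0.953181 = -14.7585
Short position value = −(long value) = CHF 14.76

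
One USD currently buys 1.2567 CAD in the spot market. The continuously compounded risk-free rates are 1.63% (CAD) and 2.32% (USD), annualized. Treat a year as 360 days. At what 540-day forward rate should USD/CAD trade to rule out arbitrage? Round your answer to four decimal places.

1.2438

F = S·e^((r_CAD − r_USD)T) = 1.2567 · e^((0.0163 − 0.0232) × 540/360)
= 1.2567 · e^-0.010350 = 1.2567 × 0.989703
F = 1.2438 CAD per USD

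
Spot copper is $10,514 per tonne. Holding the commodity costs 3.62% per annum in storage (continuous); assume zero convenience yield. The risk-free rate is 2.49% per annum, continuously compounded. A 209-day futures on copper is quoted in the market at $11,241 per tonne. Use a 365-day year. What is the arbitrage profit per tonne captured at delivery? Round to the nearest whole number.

Fair futures: F* = S·e^(carry·T), with carry = (r + u) = 0.0249 + 0.0362 = 0.0611
F* = 10514 · e^(0.0611 × 209/365) = 10514 · e^0.034986 = 10514 × 1.035605 = $10888.3510
Market $11241 > fair $10888.3510: forward overpriced → cash-and-carry (buy spot, short the forward).
At maturity, profit = |F_mkt − F*| = |11241 − 10888.3510| = $353 per tonne

$353 per tonne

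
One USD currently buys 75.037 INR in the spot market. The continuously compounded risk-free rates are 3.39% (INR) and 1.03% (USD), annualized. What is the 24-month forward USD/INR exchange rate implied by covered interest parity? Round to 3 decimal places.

F = S·e^((r_INR − r_USD)T) = 75.037 · e^((0.0339 − 0.0103) × 24/12)
= 75.037 · e^0.047200 = 75.037 × 1.048332
F = 78.664 INR per USD

78.664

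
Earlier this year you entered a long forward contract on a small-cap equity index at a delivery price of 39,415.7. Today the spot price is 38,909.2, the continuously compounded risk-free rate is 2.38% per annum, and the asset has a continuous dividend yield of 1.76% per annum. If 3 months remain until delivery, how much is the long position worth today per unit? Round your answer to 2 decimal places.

-443.50

Current fair forward for the remaining 3 months: F = S·e^((r − q)·T), (r − q) = 0.0238 − 0.0176 = 0.0062
F = 38909.2 · e^(0.0062 × 3/12) = 38909.2 × 1.00155120 = 38969.5560
Value of long forward = (F − K)·e^(−rT) = (38969.5560 − 39415.7) · e^(−0.0238·3/12)
= -446.1440 × 0.99406767 = -443.50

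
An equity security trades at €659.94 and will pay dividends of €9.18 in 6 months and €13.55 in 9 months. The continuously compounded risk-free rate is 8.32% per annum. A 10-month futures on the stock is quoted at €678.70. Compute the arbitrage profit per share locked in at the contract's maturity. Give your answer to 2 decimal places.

€5.54 per share

PV(dividends) I = 9.18·e^(−0.0832·6/12) + 13.55·e^(−0.0832·9/12) = 21.5363
Fair futures F* = (S − I)·e^(rT) = (659.94 − 21.5363)·e^0.069333 = 638.4037 × 1.071793 = 684.2366
Market €678.70 < fair 684.2366: forward underpriced → reverse cash-and-carry (short the stock, invest proceeds at r, pay the dividends, go long the forward).
Profit at T = |F_mkt − F*| = |678.70 − 684.2366| = €5.54 per share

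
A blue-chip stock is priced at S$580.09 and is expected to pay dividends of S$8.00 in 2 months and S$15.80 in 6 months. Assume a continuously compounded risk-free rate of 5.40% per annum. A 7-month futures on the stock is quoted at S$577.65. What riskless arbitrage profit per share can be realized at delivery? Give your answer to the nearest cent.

PV(dividends) I = 8.00·e^(−0.0540·2/12) + 15.80·e^(−0.0540·6/12) = 23.3074
Fair futures F* = (S − I)·e^(rT) = (580.09 − 23.3074)·e^0.031500 = 556.7826 × 1.032001 = 574.6002
Market S$577.65 > fair 574.6002: forward overpriced → cash-and-carry (borrow at r, buy the stock and collect the dividends, short the forward).
Profit at T = |F_mkt − F*| = |577.65 − 574.6002| = S$3.05 per share

S$3.05 per share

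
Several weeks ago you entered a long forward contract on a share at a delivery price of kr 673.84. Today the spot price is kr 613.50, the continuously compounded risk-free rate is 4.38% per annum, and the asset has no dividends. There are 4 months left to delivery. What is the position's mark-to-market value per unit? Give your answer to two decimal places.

Current fair forward for the remaining 4 months: F = S·e^(r·T), r = 0.0438
F = 613.50 · e^(0.0438 × 4/12) = 613.50 × 1.014707 = 622.5227
Value of long forward = (F − K)·e^(−rT) = (622.5227 − 673.84) · e^(−0.0438·4/12)
= -51.3173 × 0.985506 = -50.57

-kr 50.57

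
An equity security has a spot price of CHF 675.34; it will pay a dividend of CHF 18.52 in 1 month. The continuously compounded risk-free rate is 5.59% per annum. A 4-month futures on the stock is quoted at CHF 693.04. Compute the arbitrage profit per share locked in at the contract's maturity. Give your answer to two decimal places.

CHF 23.78 per share

PV(dividends) I = 18.52·e^(−0.0559·1/12) = 18.4339
Fair futures F* = (S − I)·e^(rT) = (675.34 − 18.4339)·e^0.018633 = 656.9061 × 1.018808 = 669.2612
Market CHF 693.04 > fair 669.2612: forward overpriced → cash-and-carry (borrow at r, buy the stock and collect the dividends, short the forward).
Profit at T = |F_mkt − F*| = |693.04 − 669.2612| = CHF 23.78 per share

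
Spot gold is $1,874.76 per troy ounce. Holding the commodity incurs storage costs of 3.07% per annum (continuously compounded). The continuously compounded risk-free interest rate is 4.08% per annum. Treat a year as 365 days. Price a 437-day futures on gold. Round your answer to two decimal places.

Net carry = r + u − y = 0.0408 + 0.0307 − 0.0000 = 0.0715
F = S·e^((r+u−y)T) = 1874.76 · e^(0.0715 × 437/365) = 1874.76 · e^0.08560411
= 1874.76 × 1.08937497 = $2,042.32 per troy ounce

$2,042.32 per troy ounce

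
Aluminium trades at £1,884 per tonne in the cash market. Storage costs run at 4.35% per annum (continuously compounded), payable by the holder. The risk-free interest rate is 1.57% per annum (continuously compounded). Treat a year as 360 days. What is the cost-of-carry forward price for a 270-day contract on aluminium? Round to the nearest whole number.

Net carry = r + u − y = 0.0157 + 0.0435 − 0.0000 = 0.0592
F = S·e^((r+u−y)T) = 1884 · e^(0.0592 × 270/360) = 1884 · e^0.044400
= 1884 × 1.045400 = £1,970 per tonne

£1,970 per tonne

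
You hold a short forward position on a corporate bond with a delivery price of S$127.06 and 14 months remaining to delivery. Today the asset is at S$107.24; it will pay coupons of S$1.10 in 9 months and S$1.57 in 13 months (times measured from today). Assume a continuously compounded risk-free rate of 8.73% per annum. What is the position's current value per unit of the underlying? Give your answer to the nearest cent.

S$9.97

PV(remaining coupons) I = 1.10·e^(−0.0873·9/12) + 1.57·e^(−0.0873·13/12) = 2.4586
Current forward F = (S − I)·e^(rT) = (107.24 − 2.4586)·e^(0.0873·14/12) = 104.7814 × 1.107217 = 116.0157
Value (long) = (F − K)·e^(−rT) = (116.0157 − 127.06) × 0.903165 = -9.9748
Short position value = −(long value) = S$9.97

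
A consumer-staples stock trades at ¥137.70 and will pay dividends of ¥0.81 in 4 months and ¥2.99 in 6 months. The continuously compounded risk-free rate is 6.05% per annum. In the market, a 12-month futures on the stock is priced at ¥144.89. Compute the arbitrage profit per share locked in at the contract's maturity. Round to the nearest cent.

¥2.53 per share

PV(dividends) I = 0.81·e^(−0.0605·4/12) + 2.99·e^(−0.0605·6/12) = 3.6947
Fair futures F* = (S − I)·e^(rT) = (137.70 − 3.6947)·e^0.060500 = 134.0053 × 1.062368 = 142.3629
Market ¥144.89 > fair 142.3629: forward overpriced → cash-and-carry (borrow at r, buy the stock and collect the dividends, short the forward).
Profit at T = |F_mkt − F*| = |144.89 − 142.3629| = ¥2.53 per share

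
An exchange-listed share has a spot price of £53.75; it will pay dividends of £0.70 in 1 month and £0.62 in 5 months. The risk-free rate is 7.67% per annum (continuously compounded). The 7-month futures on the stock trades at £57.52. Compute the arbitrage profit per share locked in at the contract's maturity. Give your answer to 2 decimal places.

PV(dividends) I = 0.70·e^(−0.0767·1/12) + 0.62·e^(−0.0767·5/12) = 1.2960
Fair futures F* = (S − I)·e^(rT) = (53.75 − 1.2960)·e^0.044742 = 52.4540 × 1.045758 = 54.8542
Market £57.52 > fair 54.8542: forward overpriced → cash-and-carry (borrow at r, buy the stock and collect the dividends, short the forward).
Profit at T = |F_mkt − F*| = |57.52 − 54.8542| = £2.67 per share

£2.67 per share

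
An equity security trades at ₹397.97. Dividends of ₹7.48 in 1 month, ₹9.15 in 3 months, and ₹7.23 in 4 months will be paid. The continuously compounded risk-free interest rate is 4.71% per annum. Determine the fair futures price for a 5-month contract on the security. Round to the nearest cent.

₹381.78

PV(dividends) I = 7.48·e^(−0.0471·1/12) + 9.15·e^(−0.0471·3/12) + 7.23·e^(−0.0471·4/12)
I = 7.4507 + 9.0429 + 7.1174 = 23.6110
F = (S − I)·e^(rT) = (397.97 − 23.6110) · e^(0.0471·5/12)
= 374.3590 · e^0.019625 = 374.3590 × 1.019819 = ₹381.78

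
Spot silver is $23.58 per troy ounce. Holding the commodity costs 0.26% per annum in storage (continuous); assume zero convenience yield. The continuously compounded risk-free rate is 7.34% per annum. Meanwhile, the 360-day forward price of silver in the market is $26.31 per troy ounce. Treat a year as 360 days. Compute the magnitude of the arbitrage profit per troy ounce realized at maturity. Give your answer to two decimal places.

Fair forward: F* = S·e^(carry·T), with carry = (r + u) = 0.0734 + 0.0026 = 0.0760
F* = 23.58 · e^(0.0760 × 360/360) = 23.58 · e^0.076000 = 23.58 × 1.078963 = $25.4419
Market $26.31 > fair $25.4419: forward overpriced → cash-and-carry (buy spot, short the forward).
At maturity, profit = |F_mkt − F*| = |26.31 − 25.4419| = $0.87 per troy ounce

$0.87 per troy ounce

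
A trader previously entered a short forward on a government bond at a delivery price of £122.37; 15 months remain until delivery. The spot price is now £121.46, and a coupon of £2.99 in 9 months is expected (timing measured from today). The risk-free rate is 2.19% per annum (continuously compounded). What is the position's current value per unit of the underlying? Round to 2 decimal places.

PV(remaining coupons) I = 2.99·e^(−0.0219·9/12) = 2.9413
Current forward F = (S − I)·e^(rT) = (121.46 − 2.9413)·e^(0.0219·15/12) = 118.5187 × 1.027753 = 121.8079
Value (long) = (F − K)·e^(−rT) = (121.8079 − 122.37) × 0.972996 = -0.5469
Short position value = −(long value) = £0.55

£0.55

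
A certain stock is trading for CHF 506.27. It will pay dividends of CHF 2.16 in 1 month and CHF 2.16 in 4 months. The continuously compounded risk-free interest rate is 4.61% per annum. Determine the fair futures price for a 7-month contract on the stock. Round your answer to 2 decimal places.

CHF 515.67

PV(dividends) I = 2.16·e^(−0.0461·1/12) + 2.16·e^(−0.0461·4/12)
I = 2.1517 + 2.1271 = 4.2788
F = (S − I)·e^(rT) = (506.27 − 4.2788) · e^(0.0461·7/12)
= 501.9912 · e^0.026892 = 501.9912 × 1.027257 = CHF 515.67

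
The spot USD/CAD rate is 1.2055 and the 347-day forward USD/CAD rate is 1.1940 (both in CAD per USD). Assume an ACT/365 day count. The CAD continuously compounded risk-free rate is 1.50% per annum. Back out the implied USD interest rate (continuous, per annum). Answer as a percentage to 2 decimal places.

2.51%

F = S·e^((r_CAD − r_USD)T) ⇒ r_USD = r_CAD − ln(F/S)/T
ln(1.1940/1.2055) = -0.009585; /(347/365) = -0.010082
r_USD = 0.0150 + 0.010082 = 0.025082
r_USD = 2.51%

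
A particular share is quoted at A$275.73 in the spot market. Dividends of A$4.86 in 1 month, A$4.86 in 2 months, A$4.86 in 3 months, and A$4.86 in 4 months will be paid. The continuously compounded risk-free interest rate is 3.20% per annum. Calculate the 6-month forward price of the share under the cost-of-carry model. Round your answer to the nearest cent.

PV(dividends) I = 4.86·e^(−0.0320·1/12) + 4.86·e^(−0.0320·2/12) + 4.86·e^(−0.0320·3/12) + 4.86·e^(−0.0320·4/12)
I = 4.8471 + 4.8341 + 4.8213 + 4.8084 = 19.3109
F = (S − I)·e^(rT) = (275.73 − 19.3109) · e^(0.0320·6/12)
= 256.4191 · e^0.016000 = 256.4191 × 1.016129 = A$260.55

A$260.55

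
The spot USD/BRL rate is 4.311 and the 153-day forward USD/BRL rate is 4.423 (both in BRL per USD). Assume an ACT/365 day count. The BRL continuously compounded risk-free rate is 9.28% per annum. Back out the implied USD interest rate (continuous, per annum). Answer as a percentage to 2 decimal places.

F = S·e^((r_BRL − r_USD)T) ⇒ r_USD = r_BRL − ln(F/S)/T
ln(4.423/4.311) = 0.025648; /(153/365) = 0.061186
r_USD = 0.0928 − 0.061186 = 0.031614
r_USD = 3.16%

3.16%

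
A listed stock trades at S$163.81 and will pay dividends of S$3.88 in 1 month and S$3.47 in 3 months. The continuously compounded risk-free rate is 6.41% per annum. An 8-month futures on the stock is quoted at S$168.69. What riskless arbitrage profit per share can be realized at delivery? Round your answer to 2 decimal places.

PV(dividends) I = 3.88·e^(−0.0641·1/12) + 3.47·e^(−0.0641·3/12) = 7.2742
Fair futures F* = (S − I)·e^(rT) = (163.81 − 7.2742)·e^0.042733 = 156.5358 × 1.043659 = 163.3700
Market S$168.69 > fair 163.3700: forward overpriced → cash-and-carry (borrow at r, buy the stock and collect the dividends, short the forward).
Profit at T = |F_mkt − F*| = |168.69 − 163.3700| = S$5.32 per share

S$5.32 per share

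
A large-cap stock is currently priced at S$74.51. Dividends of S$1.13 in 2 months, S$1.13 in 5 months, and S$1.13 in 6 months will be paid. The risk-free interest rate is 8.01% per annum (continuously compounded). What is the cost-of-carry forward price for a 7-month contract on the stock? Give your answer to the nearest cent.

S$74.62

PV(dividends) I = 1.13·e^(−0.0801·2/12) + 1.13·e^(−0.0801·5/12) + 1.13·e^(−0.0801·6/12)
I = 1.1150 + 1.0929 + 1.0856 = 3.2935
F = (S − I)·e^(rT) = (74.51 − 3.2935) · e^(0.0801·7/12)
= 71.2165 · e^0.046725 = 71.2165 × 1.047834 = S$74.62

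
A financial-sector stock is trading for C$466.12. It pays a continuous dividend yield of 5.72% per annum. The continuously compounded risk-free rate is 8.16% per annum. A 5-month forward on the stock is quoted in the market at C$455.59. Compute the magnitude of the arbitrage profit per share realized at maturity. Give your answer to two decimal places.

C$15.29 per share

Fair forward: F* = S·e^(carry·T), with carry = (r − q) = 0.0816 − 0.0572 = 0.0244
F* = 466.12 · e^(0.0244 × 5/12) = 466.12 · e^0.010167 = 466.12 × 1.010219 = C$470.8833
Market C$455.59 < fair C$470.8833: forward underpriced → reverse cash-and-carry (short spot, go long the forward).
At maturity, profit = |F_mkt − F*| = |455.59 − 470.8833| = C$15.29 per share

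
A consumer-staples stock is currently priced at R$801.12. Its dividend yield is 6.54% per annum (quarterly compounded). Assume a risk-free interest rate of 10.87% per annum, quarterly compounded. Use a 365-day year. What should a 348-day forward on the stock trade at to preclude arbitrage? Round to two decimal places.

F = S · (1+r/4)^(4T) / (1+q/4)^(4T)
= 801.12 × 1.107665 / 1.063802 = 801.12 × 1.041232
F = R$834.15

R$834.15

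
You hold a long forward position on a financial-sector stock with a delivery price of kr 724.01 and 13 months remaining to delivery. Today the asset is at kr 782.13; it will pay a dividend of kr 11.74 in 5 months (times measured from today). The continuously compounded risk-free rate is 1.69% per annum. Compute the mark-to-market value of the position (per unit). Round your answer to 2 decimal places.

kr 59.60

PV(remaining dividends) I = 11.74·e^(−0.0169·5/12) = 11.6576
Current forward F = (S − I)·e^(rT) = (782.13 − 11.6576)·e^(0.0169·13/12) = 770.4724 × 1.018477 = 784.7084
Value (long) = (F − K)·e^(−rT) = (784.7084 − 724.01) × 0.981858 = 59.5972
Value = kr 59.60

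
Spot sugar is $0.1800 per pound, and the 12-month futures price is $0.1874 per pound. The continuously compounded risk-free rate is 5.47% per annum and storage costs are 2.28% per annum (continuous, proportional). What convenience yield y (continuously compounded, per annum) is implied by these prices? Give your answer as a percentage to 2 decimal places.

3.72%

F = S·e^((r+u−y)T) ⇒ (r+u−y) = ln(F/S)/T
ln(0.1874/0.1800) = 0.040289; /T ⇒ 0.040289
y = r + u − ln(F/S)/T = 0.0547 + 0.0228 − 0.040289 = 0.037211
y = 3.72%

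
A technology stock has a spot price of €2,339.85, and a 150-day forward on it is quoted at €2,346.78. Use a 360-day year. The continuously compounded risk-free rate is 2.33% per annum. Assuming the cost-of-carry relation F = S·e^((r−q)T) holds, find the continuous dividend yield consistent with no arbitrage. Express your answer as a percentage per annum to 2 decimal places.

From F = S·e^((r−q)T): (r − q) = ln(F/S)/T
ln(2346.78/2339.85) = ln(1.002962) = 0.002958
(r − q) = 0.002958 / (150/360) = 0.007099
q = r − ln(F/S)/T = 0.0233 − 0.007099 = 0.016201
q = 1.62%

1.62%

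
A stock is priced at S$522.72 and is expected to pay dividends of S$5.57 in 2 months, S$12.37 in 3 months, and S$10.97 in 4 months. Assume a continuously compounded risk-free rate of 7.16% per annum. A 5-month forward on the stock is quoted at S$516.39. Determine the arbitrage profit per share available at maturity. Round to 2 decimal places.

S$7.07 per share

PV(dividends) I = 5.57·e^(−0.0716·2/12) + 12.37·e^(−0.0716·3/12) + 10.97·e^(−0.0716·4/12) = 28.3658
Fair forward F* = (S − I)·e^(rT) = (522.72 − 28.3658)·e^0.029833 = 494.3542 × 1.030282 = 509.3242
Market S$516.39 > fair 509.3242: forward overpriced → cash-and-carry (borrow at r, buy the stock and collect the dividends, short the forward).
Profit at T = |F_mkt − F*| = |516.39 − 509.3242| = S$7.07 per share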